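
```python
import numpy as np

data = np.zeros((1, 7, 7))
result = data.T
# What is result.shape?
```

(7, 7, 1)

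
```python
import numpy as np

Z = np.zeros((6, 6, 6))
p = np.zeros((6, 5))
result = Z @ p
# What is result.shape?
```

(6, 6, 5)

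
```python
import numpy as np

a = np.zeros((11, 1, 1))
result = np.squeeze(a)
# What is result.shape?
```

(11,)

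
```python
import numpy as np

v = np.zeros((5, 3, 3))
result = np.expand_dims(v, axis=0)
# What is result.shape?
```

(1, 5, 3, 3)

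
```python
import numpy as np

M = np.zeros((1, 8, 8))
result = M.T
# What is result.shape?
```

(8, 8, 1)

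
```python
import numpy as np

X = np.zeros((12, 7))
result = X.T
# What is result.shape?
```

(7, 12)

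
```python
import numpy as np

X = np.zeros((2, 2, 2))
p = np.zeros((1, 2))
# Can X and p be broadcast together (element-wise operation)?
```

Yes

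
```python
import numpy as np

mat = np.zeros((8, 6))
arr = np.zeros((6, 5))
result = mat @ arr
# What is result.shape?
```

(8, 5)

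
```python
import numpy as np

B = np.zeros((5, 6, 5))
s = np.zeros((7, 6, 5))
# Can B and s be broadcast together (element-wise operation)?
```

No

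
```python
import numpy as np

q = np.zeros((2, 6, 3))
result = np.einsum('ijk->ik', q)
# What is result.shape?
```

(2, 3)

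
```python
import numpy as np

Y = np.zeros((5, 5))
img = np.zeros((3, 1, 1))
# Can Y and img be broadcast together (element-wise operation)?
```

Yes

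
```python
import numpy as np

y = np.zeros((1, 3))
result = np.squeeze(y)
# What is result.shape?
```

(3,)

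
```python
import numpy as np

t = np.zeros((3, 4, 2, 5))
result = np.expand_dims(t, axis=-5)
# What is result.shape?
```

(1, 3, 4, 2, 5)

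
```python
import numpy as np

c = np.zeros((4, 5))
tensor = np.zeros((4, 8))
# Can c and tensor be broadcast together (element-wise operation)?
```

No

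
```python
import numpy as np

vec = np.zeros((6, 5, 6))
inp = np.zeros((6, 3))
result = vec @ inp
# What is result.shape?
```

(6, 5, 3)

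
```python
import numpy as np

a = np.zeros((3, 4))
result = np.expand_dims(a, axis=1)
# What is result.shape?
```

(3, 1, 4)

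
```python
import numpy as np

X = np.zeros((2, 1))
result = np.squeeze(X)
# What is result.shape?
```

(2,)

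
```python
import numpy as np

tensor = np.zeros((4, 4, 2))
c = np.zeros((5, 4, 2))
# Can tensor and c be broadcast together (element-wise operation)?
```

No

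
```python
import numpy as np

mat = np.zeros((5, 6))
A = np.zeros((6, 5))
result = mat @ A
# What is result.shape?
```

(5, 5)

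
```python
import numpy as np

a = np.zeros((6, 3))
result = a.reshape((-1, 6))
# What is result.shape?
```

(3, 6)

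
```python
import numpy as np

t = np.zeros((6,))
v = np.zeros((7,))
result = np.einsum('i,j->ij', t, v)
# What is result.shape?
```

(6, 7)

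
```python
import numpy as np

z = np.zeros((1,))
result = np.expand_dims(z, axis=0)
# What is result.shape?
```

(1, 1)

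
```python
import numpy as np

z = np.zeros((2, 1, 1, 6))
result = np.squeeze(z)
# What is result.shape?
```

(2, 6)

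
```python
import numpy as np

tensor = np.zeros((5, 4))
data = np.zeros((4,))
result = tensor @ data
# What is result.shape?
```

(5,)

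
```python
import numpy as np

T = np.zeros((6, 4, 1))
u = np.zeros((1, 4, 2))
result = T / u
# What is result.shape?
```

(6, 4, 2)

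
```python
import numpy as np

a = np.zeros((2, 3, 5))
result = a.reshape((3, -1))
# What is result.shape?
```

(3, 10)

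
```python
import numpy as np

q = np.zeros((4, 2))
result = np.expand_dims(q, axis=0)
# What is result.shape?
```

(1, 4, 2)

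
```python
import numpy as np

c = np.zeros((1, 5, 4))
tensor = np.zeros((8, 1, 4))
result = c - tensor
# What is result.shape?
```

(8, 5, 4)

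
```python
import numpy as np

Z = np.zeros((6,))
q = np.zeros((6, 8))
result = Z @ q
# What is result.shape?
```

(8,)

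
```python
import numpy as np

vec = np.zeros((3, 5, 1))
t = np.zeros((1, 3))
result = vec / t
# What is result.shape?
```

(3, 5, 3)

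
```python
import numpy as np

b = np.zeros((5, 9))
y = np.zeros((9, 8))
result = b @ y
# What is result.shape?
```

(5, 8)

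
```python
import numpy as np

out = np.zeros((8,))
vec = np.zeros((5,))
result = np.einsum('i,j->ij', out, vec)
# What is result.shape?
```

(8, 5)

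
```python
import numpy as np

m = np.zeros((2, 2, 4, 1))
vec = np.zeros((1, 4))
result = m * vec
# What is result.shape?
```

(2, 2, 4, 4)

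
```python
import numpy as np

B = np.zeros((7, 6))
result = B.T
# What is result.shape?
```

(6, 7)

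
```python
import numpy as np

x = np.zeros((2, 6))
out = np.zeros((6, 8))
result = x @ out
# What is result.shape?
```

(2, 8)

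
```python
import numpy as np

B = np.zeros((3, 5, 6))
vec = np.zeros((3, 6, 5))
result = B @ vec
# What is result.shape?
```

(3, 5, 5)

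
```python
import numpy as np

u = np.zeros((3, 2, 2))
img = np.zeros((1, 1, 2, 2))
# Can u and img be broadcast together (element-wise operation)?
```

Yes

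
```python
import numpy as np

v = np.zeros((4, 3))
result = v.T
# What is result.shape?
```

(3, 4)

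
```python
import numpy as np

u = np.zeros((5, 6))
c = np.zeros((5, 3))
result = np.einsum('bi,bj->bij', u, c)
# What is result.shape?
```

(5, 6, 3)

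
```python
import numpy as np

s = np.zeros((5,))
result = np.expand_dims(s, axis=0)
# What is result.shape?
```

(1, 5)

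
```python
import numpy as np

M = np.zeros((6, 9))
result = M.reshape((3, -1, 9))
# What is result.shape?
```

(3, 2, 9)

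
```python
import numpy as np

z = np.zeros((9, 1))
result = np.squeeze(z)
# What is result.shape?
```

(9,)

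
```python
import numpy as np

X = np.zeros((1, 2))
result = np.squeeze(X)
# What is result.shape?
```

(2,)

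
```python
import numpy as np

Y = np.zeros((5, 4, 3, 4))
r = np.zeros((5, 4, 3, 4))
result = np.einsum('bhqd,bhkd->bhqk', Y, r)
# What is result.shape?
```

(5, 4, 3, 3)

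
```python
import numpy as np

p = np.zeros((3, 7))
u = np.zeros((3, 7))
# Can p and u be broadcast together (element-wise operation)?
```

Yes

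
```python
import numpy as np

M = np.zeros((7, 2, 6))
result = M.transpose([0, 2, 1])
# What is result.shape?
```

(7, 6, 2)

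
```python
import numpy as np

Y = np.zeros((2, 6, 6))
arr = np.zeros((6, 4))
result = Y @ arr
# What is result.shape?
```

(2, 6, 4)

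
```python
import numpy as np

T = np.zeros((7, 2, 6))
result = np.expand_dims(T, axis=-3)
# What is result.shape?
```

(7, 1, 2, 6)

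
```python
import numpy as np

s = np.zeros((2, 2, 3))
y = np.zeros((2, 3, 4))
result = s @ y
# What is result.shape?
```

(2, 2, 4)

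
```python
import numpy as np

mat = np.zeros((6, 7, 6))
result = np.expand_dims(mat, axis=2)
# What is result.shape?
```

(6, 7, 1, 6)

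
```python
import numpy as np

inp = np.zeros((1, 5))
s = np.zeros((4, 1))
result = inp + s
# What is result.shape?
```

(4, 5)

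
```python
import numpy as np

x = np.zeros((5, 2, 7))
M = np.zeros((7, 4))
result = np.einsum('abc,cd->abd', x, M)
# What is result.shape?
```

(5, 2, 4)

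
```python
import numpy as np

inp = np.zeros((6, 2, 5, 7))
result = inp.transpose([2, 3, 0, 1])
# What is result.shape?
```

(5, 7, 6, 2)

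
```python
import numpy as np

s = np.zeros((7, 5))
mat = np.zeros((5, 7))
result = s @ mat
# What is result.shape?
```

(7, 7)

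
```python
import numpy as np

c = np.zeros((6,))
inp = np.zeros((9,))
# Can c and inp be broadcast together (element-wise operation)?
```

No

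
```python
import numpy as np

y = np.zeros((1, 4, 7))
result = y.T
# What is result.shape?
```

(7, 4, 1)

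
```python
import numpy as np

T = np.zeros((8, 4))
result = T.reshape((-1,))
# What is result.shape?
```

(32,)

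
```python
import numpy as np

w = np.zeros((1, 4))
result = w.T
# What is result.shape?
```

(4, 1)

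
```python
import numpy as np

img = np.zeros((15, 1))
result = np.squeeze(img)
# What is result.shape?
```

(15,)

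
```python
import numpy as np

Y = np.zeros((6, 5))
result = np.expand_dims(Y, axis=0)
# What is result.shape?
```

(1, 6, 5)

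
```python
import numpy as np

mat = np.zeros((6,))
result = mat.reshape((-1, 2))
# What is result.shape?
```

(3, 2)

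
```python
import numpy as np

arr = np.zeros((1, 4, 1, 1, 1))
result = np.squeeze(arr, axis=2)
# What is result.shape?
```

(1, 4, 1, 1)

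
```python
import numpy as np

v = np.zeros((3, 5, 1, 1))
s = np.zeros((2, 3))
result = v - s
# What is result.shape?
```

(3, 5, 2, 3)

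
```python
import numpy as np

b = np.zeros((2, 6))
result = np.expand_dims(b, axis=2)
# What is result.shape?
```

(2, 6, 1)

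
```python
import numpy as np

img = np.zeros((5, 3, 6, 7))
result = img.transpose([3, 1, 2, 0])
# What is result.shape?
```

(7, 3, 6, 5)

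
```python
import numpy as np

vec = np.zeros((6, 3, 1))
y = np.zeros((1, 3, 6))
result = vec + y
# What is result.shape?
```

(6, 3, 6)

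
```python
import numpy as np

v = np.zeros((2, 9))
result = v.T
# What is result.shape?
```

(9, 2)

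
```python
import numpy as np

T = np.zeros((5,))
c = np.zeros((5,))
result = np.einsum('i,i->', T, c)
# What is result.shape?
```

()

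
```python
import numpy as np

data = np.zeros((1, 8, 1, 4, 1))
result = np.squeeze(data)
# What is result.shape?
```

(8, 4)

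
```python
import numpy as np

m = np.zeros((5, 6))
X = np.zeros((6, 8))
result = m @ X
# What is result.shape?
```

(5, 8)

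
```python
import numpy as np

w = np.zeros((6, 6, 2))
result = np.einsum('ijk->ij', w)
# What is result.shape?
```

(6, 6)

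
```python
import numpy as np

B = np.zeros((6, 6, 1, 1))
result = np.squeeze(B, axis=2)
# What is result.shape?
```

(6, 6, 1)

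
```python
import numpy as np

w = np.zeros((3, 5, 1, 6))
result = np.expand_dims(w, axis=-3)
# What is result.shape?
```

(3, 5, 1, 1, 6)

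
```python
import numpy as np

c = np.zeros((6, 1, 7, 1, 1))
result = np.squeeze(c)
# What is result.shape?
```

(6, 7)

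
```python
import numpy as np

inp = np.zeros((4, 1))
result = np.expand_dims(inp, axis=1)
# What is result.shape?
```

(4, 1, 1)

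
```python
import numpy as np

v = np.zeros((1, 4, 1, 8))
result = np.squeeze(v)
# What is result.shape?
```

(4, 8)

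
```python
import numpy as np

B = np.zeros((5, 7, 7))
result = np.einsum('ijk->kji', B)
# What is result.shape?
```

(7, 7, 5)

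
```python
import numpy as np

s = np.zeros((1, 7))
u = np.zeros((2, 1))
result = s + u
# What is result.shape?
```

(2, 7)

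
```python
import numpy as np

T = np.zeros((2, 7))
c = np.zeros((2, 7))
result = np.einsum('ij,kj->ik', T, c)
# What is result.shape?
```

(2, 2)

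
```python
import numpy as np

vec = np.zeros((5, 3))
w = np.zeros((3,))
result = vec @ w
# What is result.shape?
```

(5,)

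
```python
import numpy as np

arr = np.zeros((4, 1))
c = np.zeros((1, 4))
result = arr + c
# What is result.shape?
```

(4, 4)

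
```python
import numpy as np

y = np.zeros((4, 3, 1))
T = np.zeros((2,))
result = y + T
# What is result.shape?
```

(4, 3, 2)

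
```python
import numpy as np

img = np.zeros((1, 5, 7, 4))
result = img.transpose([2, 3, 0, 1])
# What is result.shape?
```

(7, 4, 1, 5)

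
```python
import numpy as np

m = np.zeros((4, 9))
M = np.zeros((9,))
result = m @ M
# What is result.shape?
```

(4,)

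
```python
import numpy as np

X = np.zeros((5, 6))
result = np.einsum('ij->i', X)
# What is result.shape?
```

(5,)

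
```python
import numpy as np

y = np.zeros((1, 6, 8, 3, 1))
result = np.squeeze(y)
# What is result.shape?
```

(6, 8, 3)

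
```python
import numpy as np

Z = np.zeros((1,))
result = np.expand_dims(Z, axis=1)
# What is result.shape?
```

(1, 1)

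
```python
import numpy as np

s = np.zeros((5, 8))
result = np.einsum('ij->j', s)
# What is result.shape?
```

(8,)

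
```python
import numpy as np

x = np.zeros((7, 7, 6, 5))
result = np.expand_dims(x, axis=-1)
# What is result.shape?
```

(7, 7, 6, 5, 1)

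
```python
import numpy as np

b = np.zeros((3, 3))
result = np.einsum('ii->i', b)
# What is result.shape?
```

(3,)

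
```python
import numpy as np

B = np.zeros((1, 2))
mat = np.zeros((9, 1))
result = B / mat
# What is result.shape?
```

(9, 2)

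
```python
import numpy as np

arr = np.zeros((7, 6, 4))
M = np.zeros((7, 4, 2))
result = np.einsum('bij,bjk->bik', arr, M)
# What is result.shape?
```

(7, 6, 2)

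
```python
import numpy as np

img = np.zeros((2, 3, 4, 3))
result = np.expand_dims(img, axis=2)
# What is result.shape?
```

(2, 3, 1, 4, 3)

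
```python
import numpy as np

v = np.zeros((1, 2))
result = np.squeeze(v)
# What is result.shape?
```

(2,)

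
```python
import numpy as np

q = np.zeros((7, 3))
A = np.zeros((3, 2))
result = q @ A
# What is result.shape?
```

(7, 2)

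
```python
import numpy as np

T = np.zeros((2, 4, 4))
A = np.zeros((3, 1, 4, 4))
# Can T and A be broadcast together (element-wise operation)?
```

Yes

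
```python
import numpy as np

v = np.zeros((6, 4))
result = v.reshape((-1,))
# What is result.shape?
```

(24,)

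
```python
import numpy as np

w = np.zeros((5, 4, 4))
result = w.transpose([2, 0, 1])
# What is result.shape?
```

(4, 5, 4)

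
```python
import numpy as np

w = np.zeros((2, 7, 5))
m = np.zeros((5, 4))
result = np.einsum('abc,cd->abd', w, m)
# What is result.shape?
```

(2, 7, 4)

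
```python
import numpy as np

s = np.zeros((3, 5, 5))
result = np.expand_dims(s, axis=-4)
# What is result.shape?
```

(1, 3, 5, 5)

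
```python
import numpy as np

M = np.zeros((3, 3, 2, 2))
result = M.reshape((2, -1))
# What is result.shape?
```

(2, 18)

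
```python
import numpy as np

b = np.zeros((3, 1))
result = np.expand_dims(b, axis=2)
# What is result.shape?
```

(3, 1, 1)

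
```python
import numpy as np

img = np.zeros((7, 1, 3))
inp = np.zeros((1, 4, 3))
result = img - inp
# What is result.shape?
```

(7, 4, 3)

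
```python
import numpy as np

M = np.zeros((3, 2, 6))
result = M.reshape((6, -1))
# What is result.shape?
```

(6, 6)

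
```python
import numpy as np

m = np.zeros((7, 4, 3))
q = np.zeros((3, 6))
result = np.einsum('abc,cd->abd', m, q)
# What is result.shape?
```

(7, 4, 6)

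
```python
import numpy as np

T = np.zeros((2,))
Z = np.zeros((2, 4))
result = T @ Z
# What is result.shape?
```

(4,)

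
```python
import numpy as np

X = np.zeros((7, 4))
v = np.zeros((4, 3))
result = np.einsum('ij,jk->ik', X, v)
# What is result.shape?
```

(7, 3)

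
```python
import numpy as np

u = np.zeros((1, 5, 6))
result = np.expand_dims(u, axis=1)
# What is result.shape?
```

(1, 1, 5, 6)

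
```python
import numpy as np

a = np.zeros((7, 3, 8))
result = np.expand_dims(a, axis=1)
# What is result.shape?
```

(7, 1, 3, 8)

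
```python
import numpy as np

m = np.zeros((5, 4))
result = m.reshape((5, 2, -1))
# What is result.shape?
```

(5, 2, 2)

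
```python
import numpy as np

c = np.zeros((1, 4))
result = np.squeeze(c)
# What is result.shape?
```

(4,)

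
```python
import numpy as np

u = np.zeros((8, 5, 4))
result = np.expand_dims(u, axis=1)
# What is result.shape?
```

(8, 1, 5, 4)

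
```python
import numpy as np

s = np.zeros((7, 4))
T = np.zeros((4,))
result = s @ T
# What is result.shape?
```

(7,)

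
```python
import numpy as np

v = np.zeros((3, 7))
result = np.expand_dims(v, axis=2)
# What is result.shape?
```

(3, 7, 1)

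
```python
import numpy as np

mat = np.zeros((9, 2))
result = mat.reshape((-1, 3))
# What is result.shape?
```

(6, 3)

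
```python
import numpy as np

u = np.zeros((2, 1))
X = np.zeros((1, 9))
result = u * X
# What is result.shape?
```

(2, 9)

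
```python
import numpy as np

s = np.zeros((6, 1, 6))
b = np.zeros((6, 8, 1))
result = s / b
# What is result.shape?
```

(6, 8, 6)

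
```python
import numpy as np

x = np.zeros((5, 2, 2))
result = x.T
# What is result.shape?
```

(2, 2, 5)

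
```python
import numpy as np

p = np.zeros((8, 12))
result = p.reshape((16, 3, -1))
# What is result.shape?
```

(16, 3, 2)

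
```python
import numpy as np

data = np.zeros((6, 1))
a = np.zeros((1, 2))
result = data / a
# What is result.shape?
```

(6, 2)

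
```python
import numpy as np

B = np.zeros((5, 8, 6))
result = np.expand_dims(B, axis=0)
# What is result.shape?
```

(1, 5, 8, 6)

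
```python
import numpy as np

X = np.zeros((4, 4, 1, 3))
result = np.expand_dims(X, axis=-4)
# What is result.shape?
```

(4, 1, 4, 1, 3)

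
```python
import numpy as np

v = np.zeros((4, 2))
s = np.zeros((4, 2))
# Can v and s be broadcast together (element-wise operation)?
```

Yes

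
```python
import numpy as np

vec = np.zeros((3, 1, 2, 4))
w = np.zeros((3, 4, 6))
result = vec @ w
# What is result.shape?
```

(3, 3, 2, 6)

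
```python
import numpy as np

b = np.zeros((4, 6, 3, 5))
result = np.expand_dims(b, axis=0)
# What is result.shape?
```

(1, 4, 6, 3, 5)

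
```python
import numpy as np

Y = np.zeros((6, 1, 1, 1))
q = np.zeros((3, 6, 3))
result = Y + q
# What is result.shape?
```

(6, 3, 6, 3)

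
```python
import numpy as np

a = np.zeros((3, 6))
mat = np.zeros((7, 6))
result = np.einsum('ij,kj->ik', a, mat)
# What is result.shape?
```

(3, 7)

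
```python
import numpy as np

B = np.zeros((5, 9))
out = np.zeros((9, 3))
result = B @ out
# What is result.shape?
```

(5, 3)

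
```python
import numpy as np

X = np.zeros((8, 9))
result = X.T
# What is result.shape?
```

(9, 8)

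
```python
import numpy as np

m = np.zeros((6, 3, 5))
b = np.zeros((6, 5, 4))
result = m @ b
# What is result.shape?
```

(6, 3, 4)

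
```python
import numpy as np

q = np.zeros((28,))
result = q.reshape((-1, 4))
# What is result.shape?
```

(7, 4)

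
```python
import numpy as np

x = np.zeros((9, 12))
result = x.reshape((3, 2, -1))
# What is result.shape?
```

(3, 2, 18)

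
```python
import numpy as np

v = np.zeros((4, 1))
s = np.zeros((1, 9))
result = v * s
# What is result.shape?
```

(4, 9)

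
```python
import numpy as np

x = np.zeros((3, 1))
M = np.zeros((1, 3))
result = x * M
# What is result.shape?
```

(3, 3)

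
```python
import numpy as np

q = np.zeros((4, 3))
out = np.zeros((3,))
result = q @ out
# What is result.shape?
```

(4,)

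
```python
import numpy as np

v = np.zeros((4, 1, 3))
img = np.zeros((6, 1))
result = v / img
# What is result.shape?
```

(4, 6, 3)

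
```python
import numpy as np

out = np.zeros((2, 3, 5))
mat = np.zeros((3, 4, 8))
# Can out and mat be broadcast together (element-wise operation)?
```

No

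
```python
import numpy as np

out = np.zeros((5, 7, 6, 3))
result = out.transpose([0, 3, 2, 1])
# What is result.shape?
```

(5, 3, 6, 7)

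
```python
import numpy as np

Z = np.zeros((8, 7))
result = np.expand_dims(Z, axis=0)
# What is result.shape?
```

(1, 8, 7)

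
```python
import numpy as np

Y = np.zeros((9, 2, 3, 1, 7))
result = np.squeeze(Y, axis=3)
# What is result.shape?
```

(9, 2, 3, 7)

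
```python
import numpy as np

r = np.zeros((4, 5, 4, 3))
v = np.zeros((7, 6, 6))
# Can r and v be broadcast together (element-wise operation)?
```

No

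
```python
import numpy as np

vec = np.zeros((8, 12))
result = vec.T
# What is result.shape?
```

(12, 8)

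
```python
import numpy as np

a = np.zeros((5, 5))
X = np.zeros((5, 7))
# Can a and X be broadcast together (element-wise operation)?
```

No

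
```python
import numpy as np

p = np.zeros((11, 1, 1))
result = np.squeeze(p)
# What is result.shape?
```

(11,)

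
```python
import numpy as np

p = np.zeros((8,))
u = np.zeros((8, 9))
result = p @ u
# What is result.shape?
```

(9,)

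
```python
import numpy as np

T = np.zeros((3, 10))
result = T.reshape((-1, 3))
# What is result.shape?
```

(10, 3)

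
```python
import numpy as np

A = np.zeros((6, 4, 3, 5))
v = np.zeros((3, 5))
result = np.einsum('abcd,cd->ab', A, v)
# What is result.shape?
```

(6, 4)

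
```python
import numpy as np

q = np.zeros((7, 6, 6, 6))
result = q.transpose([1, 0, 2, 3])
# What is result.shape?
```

(6, 7, 6, 6)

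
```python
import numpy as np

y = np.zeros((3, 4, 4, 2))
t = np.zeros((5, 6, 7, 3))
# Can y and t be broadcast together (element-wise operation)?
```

No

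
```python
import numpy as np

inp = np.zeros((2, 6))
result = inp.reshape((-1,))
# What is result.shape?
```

(12,)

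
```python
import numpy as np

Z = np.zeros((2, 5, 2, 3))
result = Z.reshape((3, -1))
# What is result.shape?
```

(3, 20)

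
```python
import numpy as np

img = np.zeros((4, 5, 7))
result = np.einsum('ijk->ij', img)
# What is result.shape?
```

(4, 5)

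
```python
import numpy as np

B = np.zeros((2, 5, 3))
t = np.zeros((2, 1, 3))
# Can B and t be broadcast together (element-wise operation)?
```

Yes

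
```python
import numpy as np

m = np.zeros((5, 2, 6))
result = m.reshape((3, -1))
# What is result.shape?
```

(3, 20)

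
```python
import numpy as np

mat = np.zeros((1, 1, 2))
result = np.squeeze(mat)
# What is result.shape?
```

(2,)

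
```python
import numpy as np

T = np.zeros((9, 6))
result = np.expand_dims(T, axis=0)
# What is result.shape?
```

(1, 9, 6)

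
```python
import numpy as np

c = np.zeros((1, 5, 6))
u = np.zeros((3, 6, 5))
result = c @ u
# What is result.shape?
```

(3, 5, 5)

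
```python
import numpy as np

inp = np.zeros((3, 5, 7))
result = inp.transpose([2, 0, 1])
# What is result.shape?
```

(7, 3, 5)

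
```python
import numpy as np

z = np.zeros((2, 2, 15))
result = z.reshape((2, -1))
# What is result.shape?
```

(2, 30)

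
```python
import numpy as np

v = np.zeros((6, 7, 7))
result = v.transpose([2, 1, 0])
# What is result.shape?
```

(7, 7, 6)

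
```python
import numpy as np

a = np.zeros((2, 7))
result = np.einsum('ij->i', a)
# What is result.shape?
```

(2,)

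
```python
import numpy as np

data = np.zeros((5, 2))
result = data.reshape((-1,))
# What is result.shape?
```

(10,)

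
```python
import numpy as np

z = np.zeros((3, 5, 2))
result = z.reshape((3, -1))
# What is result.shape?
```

(3, 10)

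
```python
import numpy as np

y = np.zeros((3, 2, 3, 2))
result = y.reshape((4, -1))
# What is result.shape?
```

(4, 9)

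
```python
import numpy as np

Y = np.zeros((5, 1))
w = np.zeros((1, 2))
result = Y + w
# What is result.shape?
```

(5, 2)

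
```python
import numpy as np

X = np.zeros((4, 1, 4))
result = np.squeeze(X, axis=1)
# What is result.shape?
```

(4, 4)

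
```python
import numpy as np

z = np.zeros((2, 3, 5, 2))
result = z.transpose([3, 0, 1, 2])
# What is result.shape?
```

(2, 2, 3, 5)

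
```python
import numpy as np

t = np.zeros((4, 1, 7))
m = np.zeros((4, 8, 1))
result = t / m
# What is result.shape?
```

(4, 8, 7)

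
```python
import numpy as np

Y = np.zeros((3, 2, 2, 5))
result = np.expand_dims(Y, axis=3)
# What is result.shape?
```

(3, 2, 2, 1, 5)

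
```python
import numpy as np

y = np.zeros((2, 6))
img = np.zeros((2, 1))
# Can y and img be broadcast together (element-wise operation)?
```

Yes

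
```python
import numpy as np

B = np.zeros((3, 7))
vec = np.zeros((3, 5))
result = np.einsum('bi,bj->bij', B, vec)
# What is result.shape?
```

(3, 7, 5)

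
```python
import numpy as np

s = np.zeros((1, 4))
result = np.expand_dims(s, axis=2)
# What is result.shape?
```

(1, 4, 1)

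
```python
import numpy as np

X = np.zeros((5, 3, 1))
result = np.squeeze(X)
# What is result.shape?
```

(5, 3)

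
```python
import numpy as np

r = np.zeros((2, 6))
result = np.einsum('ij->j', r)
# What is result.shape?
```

(6,)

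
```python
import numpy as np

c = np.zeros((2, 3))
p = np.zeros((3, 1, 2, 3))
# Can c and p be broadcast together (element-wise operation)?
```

Yes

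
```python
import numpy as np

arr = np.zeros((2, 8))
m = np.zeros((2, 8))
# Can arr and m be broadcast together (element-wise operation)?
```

Yes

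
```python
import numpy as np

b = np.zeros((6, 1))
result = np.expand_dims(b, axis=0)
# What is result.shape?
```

(1, 6, 1)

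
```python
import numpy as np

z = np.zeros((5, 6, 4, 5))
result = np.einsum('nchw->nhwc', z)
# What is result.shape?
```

(5, 4, 5, 6)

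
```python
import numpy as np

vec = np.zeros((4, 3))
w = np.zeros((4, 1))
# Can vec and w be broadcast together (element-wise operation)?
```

Yes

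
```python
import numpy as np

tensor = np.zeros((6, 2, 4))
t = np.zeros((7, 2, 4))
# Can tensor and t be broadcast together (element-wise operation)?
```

No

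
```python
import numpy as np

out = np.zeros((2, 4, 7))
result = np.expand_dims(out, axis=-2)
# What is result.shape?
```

(2, 4, 1, 7)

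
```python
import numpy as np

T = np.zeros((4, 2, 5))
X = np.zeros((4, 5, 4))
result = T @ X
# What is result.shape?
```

(4, 2, 4)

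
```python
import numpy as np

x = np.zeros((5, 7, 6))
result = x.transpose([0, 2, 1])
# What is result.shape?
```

(5, 6, 7)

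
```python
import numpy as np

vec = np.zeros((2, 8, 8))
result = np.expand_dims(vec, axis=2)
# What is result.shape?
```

(2, 8, 1, 8)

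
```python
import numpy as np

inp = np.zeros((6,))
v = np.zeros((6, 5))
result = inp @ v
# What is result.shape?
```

(5,)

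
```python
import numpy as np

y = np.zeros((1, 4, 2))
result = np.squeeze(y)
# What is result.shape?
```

(4, 2)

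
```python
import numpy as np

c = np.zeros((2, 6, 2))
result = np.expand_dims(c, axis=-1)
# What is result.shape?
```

(2, 6, 2, 1)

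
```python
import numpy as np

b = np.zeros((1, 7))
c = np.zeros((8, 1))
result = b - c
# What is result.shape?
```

(8, 7)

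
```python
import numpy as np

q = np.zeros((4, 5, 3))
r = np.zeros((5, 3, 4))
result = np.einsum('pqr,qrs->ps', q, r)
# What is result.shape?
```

(4, 4)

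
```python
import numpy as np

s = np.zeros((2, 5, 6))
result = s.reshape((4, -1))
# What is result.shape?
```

(4, 15)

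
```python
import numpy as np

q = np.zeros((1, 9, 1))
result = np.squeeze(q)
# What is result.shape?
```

(9,)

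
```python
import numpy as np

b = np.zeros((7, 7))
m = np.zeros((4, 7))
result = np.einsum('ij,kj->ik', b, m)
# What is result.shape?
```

(7, 4)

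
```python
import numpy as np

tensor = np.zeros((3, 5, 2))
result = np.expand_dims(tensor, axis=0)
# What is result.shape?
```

(1, 3, 5, 2)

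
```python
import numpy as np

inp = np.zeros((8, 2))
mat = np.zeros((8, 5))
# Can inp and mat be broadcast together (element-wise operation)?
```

No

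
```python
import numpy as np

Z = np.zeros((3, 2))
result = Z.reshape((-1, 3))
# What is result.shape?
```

(2, 3)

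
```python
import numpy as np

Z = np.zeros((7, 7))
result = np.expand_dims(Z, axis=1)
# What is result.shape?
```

(7, 1, 7)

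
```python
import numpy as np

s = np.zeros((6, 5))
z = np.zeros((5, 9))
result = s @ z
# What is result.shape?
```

(6, 9)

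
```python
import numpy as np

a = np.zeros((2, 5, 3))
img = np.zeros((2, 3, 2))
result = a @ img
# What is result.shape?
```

(2, 5, 2)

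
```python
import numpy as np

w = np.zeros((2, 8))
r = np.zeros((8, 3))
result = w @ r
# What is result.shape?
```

(2, 3)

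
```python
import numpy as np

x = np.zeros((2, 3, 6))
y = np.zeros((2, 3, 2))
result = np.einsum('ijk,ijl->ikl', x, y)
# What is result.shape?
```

(2, 6, 2)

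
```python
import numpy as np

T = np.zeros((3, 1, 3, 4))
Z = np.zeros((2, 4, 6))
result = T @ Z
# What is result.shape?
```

(3, 2, 3, 6)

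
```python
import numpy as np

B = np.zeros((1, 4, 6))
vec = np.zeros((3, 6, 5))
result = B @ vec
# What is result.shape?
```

(3, 4, 5)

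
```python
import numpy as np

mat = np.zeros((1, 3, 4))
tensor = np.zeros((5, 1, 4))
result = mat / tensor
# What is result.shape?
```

(5, 3, 4)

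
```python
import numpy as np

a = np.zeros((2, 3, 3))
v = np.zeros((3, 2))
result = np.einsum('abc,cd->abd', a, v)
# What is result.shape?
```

(2, 3, 2)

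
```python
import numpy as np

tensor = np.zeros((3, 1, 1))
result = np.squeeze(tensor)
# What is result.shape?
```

(3,)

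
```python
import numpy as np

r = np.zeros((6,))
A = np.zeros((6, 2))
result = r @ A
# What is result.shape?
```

(2,)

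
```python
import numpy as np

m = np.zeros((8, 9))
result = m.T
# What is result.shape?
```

(9, 8)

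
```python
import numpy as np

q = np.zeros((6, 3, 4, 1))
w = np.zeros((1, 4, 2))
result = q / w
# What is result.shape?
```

(6, 3, 4, 2)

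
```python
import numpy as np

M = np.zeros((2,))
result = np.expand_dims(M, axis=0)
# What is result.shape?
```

(1, 2)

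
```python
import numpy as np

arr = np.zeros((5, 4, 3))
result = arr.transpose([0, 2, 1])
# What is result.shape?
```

(5, 3, 4)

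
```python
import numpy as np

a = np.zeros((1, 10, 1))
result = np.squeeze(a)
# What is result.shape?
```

(10,)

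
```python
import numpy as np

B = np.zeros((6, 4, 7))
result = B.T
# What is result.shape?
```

(7, 4, 6)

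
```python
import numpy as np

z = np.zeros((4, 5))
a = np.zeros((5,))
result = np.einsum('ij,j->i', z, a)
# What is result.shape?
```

(4,)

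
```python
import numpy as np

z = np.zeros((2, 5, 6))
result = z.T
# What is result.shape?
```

(6, 5, 2)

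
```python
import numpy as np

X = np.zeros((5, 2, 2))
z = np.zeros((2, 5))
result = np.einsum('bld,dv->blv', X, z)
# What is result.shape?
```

(5, 2, 5)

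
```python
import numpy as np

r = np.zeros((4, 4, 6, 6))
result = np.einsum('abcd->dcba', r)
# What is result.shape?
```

(6, 6, 4, 4)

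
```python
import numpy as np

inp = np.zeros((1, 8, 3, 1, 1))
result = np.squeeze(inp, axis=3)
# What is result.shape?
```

(1, 8, 3, 1)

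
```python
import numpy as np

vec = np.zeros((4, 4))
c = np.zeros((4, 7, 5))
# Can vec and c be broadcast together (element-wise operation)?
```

No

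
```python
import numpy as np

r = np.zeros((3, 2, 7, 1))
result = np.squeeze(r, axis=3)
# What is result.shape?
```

(3, 2, 7)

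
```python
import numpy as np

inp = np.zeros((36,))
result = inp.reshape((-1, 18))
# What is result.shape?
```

(2, 18)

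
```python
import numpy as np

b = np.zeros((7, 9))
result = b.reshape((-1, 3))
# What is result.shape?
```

(21, 3)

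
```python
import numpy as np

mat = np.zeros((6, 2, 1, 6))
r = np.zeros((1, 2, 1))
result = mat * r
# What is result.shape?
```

(6, 2, 2, 6)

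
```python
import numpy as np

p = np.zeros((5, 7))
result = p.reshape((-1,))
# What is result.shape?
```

(35,)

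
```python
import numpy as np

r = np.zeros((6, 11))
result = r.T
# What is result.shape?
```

(11, 6)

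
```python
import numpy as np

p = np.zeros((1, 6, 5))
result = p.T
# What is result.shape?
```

(5, 6, 1)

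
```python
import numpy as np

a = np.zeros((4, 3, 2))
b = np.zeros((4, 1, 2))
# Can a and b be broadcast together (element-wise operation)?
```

Yes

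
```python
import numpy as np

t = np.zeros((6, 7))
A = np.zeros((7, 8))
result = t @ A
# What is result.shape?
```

(6, 8)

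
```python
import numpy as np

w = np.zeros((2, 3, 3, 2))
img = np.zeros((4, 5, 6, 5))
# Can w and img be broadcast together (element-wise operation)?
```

No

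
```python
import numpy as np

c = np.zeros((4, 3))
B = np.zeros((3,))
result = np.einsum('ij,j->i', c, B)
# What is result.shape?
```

(4,)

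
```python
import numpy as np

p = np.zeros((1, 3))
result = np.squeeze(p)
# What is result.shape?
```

(3,)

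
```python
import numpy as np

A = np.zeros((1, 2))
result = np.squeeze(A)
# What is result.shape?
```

(2,)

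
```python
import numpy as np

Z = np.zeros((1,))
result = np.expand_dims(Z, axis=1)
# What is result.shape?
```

(1, 1)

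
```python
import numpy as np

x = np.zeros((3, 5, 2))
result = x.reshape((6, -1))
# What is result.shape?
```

(6, 5)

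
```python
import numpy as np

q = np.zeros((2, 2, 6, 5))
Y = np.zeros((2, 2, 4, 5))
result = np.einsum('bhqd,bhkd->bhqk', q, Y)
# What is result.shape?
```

(2, 2, 6, 4)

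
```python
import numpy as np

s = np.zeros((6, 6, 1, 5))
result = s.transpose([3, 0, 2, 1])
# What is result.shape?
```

(5, 6, 1, 6)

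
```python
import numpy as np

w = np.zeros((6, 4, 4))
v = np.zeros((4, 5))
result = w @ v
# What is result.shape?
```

(6, 4, 5)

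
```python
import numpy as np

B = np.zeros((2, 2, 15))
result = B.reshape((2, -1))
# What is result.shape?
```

(2, 30)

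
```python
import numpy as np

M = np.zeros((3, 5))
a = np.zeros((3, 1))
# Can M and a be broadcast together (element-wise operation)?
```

Yes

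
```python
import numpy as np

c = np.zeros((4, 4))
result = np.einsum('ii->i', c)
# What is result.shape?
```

(4,)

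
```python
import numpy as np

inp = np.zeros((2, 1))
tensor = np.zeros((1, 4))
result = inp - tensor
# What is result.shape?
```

(2, 4)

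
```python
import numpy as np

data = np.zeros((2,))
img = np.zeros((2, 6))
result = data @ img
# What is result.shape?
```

(6,)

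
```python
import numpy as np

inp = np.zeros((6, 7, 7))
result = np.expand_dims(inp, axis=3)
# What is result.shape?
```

(6, 7, 7, 1)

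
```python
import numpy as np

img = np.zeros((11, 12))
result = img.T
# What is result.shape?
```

(12, 11)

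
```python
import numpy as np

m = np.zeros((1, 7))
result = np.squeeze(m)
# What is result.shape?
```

(7,)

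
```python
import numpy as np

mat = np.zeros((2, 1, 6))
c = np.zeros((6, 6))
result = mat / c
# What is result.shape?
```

(2, 6, 6)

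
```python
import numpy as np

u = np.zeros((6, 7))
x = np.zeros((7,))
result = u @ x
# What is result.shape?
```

(6,)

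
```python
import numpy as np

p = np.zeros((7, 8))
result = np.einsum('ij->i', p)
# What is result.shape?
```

(7,)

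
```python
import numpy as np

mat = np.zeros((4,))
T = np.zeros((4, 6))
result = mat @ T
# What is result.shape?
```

(6,)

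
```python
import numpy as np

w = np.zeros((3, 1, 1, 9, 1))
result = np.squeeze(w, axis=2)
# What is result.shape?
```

(3, 1, 9, 1)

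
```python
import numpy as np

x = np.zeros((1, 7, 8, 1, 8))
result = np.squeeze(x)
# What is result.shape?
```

(7, 8, 8)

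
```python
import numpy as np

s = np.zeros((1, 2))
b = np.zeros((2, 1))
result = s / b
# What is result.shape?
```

(2, 2)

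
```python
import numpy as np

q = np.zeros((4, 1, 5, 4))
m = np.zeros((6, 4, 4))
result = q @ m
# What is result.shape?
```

(4, 6, 5, 4)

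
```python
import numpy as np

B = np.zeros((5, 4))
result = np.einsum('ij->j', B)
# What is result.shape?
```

(4,)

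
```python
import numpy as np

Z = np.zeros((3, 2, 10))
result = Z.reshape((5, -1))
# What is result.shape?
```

(5, 12)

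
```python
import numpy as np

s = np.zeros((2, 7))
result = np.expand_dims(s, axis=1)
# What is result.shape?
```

(2, 1, 7)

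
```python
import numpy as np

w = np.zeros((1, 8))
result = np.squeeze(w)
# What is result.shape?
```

(8,)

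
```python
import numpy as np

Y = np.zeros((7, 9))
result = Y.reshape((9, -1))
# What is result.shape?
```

(9, 7)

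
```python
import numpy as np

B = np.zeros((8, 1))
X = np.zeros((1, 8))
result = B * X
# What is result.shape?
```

(8, 8)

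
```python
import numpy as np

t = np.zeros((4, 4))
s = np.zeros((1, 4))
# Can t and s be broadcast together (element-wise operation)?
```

Yes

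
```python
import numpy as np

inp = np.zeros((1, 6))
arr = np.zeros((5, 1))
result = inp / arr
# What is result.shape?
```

(5, 6)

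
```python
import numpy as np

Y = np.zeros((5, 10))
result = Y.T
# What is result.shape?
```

(10, 5)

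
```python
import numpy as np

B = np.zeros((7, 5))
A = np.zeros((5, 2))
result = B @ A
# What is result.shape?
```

(7, 2)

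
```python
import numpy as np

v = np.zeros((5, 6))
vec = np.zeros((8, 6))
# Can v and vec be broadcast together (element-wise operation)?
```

No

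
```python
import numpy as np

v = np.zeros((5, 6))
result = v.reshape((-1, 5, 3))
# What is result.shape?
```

(2, 5, 3)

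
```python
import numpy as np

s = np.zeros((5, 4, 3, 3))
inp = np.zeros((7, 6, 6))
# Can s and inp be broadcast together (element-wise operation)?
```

No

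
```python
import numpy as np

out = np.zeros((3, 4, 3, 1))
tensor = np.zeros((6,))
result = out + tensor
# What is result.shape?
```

(3, 4, 3, 6)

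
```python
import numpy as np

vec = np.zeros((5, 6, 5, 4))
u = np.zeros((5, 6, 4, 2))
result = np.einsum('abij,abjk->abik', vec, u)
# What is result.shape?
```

(5, 6, 5, 2)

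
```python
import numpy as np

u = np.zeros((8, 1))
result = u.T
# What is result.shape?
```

(1, 8)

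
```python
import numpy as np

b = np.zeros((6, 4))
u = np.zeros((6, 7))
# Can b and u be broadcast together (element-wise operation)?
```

No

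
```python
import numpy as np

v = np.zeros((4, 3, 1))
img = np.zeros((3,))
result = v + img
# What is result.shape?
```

(4, 3, 3)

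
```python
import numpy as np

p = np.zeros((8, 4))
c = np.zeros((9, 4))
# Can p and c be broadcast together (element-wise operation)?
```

No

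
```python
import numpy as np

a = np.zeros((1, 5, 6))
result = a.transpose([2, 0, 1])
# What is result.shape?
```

(6, 1, 5)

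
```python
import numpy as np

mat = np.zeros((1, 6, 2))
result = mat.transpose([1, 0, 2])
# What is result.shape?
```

(6, 1, 2)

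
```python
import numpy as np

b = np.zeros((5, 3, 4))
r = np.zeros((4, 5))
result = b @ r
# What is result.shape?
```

(5, 3, 5)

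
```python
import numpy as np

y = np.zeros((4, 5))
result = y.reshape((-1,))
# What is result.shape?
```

(20,)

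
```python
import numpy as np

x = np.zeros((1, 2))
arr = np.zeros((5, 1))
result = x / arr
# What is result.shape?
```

(5, 2)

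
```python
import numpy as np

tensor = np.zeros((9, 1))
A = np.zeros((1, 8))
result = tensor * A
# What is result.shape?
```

(9, 8)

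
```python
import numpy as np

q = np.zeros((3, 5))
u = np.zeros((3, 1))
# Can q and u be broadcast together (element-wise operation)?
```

Yes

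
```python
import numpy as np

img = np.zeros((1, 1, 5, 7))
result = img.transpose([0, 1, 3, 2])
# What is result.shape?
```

(1, 1, 7, 5)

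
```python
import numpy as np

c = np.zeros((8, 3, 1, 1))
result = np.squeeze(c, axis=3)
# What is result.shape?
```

(8, 3, 1)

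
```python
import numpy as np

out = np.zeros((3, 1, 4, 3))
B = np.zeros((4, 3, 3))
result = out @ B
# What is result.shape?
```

(3, 4, 4, 3)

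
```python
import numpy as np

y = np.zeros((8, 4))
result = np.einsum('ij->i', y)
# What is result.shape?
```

(8,)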